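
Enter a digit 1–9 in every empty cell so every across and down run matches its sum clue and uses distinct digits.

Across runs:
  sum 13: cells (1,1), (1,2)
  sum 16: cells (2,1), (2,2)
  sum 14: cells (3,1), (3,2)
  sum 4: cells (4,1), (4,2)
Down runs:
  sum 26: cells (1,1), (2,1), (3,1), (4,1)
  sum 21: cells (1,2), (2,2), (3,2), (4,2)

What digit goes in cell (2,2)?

16 in 2 cells must be {7,9}; 4 in 2 cells must be {1,3}.
Only 3 fits (4,1) under both its across sum 4 and down sum 26.
(4,2) = 4 − 3 = 1 completes the 4 across.
Given what's placed, (2,1) must be 9 to fit the 16 across and 26 down.
(2,2) = 16 − 9 = 7 completes the 16 across.

7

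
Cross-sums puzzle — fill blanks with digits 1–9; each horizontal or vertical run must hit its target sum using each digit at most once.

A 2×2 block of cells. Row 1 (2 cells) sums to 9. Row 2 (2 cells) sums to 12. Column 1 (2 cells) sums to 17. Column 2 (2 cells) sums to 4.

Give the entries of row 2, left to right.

17 in 2 cells must be {8,9}; 4 in 2 cells must be {1,3}.
The 9 across and the 17 down share only 8, so (1,1) = 8.
(1,2) = 9 − 8 = 1 completes the 9 across.
(2,1) = 17 − 8 = 9 completes the 17 down.
(2,2) = 12 − 9 = 3 completes the 12 across.

9, 3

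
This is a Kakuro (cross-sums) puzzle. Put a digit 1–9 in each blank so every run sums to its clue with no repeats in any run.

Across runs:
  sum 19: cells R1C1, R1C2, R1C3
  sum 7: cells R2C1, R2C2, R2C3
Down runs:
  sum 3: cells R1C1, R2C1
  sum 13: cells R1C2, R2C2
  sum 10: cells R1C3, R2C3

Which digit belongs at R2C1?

1

7 in 3 cells must be {1,2,4}; 3 in 2 cells must be {1,2}.
The 19 across and the 3 down share only 2, so R1C1 = 2.
R2C1 = 3 − 2 = 1 completes the 3 down.
Given what's placed, R2C2 must be 4 to fit the 7 across and 13 down.
R2C3 = 7 − 5 = 2 completes the 7 across.
R1C2 = 13 − 4 = 9 completes the 13 down.
R1C3 = 19 − 11 = 8 completes the 19 across.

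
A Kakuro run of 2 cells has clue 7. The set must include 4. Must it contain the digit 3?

Yes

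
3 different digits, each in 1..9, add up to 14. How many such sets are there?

3 distinct digits from 1–9 sum between 6 and 24.

8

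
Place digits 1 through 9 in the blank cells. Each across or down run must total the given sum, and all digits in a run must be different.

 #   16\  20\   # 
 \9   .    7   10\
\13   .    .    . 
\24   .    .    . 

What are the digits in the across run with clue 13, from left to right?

24 in 3 cells must be {7,8,9}.
R1C1 = 9 − 7 = 2 completes the 9 across.
Nothing is forced directly, so branch on R3C1, whose candidates are 8 or 9. If R3C1 = 9: that forces R2C1 = 5, after which R2C2 would have to be in {1,2,6,7} for the 13 across but in {4,5,8,9} for the 20 down — contradiction. So R3C1 = 8.
R2C1 = 16 − 10 = 6 completes the 16 down.
R3C2 = 9: the only remaining digit allowed by both the 24 across and the 20 down.
R3C3 = 24 − 17 = 7 completes the 24 across.
R2C2 = 20 − 16 = 4 completes the 20 down.
R2C3 = 13 − 10 = 3 completes the 13 across.

6 4 3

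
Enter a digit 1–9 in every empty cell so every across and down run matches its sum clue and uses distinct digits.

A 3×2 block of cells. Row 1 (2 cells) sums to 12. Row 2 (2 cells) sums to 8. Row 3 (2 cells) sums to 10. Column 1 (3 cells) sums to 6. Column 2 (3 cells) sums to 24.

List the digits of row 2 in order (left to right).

1, 7

6 in 3 cells must be {1,2,3}; 24 in 3 cells must be {7,8,9}.
The 12 across and the 6 down share only 3, so (1,1) = 3.
(1,2) = 12 − 3 = 9 completes the 12 across.
Given what's placed, (2,2) must be 7 to fit the 8 across and 24 down.
(3,2) = 24 − 16 = 8 completes the 24 down.
(2,1) = 8 − 7 = 1 completes the 8 across.
(3,1) = 10 − 8 = 2 completes the 10 across.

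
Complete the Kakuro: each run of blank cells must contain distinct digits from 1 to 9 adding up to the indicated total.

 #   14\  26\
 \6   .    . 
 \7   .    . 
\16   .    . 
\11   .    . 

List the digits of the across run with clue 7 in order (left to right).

16 in 2 cells must be {7,9}.
Only 7 fits R3C1 under both its across sum 16 and down sum 14.
R3C2 = 16 − 7 = 9 completes the 16 across.
Nothing is forced directly, so branch on R4C1, whose candidates are 2 or 4. If R4C1 = 2: then R4C2 would have to be in {9} for the 11 across but in {2,3,4,5,6,7,8} for the 26 down — contradiction. So R4C1 = 4.
R4C2 = 11 − 4 = 7 completes the 11 across.
No cell is forced outright now. R1C1 can only be 1 or 2 (the digits allowed by both its 6 across and its 14 down). If R1C1 = 1: then R1C2 would have to be in {5} for the 6 across but in {2,4,6,8} for the 26 down — contradiction. So R1C1 = 2.
R1C2 = 6 − 2 = 4 completes the 6 across.
R2C1 = 14 − 13 = 1 completes the 14 down.
R2C2 = 7 − 1 = 6 completes the 7 across.

1 6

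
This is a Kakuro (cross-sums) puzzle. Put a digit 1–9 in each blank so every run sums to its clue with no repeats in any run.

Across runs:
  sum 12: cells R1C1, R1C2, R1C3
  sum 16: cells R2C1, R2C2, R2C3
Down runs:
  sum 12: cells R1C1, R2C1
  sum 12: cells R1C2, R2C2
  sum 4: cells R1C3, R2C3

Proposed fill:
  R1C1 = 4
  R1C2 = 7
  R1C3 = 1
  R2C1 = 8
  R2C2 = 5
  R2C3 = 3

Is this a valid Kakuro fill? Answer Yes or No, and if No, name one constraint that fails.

Yes

Across: 4+7+1=12; 8+5+3=16. Down: 4+8=12; 7+5=12; 1+3=4. No digit repeats within any run.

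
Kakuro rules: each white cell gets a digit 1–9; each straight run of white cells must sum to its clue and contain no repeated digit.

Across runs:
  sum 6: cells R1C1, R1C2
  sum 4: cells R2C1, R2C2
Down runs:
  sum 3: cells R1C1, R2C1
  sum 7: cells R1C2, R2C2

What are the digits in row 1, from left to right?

4 in 2 cells must be {1,3}; 3 in 2 cells must be {1,2}.
The 4 across and the 3 down share only 1, so R2C1 = 1.
R2C2 = 4 − 1 = 3 completes the 4 across.
R1C1 = 3 − 1 = 2 completes the 3 down.
R1C2 = 6 − 2 = 4 completes the 6 across.

2, 4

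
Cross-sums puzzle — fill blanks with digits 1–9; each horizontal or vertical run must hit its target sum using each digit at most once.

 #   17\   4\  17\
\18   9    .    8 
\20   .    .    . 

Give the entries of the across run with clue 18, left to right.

9, 1, 8

17 in 2 cells must be {8,9}; 4 in 2 cells must be {1,3}.
R1C2 = 18 − 17 = 1 completes the 18 across.
R2C1 = 17 − 9 = 8 completes the 17 down.
R2C2 = 4 − 1 = 3 completes the 4 down.
R2C3 = 20 − 11 = 9 completes the 20 across.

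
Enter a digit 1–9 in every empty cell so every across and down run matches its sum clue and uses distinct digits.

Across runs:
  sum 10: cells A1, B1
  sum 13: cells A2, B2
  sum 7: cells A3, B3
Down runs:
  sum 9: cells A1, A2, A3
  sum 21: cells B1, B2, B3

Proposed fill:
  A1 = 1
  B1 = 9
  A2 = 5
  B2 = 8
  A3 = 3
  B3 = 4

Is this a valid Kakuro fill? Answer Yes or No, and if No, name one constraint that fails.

Across: 1+9=10; 5+8=13; 3+4=7. Down: 1+5+3=9; 9+8+4=21. No digit repeats within any run.

Yes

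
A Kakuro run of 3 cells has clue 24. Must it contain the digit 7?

Yes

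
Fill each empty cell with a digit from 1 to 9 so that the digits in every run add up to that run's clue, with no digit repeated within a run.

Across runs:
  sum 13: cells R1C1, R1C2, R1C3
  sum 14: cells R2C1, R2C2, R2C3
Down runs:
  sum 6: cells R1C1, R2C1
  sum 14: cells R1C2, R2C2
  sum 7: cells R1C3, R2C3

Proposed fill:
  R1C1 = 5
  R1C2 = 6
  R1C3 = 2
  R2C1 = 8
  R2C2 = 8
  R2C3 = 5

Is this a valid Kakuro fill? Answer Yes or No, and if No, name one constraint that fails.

No — the down run R1C1–R2C1 sums to 13, not 6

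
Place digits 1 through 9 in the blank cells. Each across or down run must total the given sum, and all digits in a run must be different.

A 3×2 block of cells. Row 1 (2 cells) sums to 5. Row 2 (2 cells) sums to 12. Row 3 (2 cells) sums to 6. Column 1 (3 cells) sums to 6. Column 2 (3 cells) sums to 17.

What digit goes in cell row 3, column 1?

1

6 in 3 cells must be {1,2,3}.
The 12 across and the 6 down share only 3, so (2,1) = 3.
(2,2) = 12 − 3 = 9 completes the 12 across.
Nothing is forced directly, so branch on (1,1), whose candidates are 1 or 2. If (1,1) = 1: then (1,2) would have to be in {4} for the 5 across but in {1,2,3,5,6,7} for the 17 down — contradiction. So (1,1) = 2.
(1,2) = 5 − 2 = 3 completes the 5 across.
(3,1) = 6 − 5 = 1 completes the 6 down.
(3,2) = 6 − 1 = 5 completes the 6 across.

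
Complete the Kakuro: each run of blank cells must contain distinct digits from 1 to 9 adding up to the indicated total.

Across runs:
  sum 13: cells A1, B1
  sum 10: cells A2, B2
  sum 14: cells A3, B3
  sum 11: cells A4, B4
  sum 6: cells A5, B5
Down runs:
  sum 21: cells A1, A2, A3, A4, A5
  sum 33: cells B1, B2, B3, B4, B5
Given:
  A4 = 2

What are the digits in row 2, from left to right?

3, 7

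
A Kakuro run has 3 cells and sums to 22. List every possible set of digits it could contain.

3 distinct digits from 1–9 sum between 6 and 24.

{5,8,9}; {6,7,9}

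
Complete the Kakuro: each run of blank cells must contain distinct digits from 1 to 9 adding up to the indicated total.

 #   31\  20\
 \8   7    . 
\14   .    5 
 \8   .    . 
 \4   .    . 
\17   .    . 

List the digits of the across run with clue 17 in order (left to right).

4 in 2 cells must be {1,3}; 17 in 2 cells must be {8,9}.
R1C2 = 8 − 7 = 1 completes the 8 across.
R2C1 = 14 − 5 = 9 completes the 14 across.
Given what's placed, R4C2 must be 3 to fit the 4 across and 20 down.
R5C1 = 8: the only remaining digit allowed by both the 17 across and the 31 down.
R5C2 = 17 − 8 = 9 completes the 17 across.

8 9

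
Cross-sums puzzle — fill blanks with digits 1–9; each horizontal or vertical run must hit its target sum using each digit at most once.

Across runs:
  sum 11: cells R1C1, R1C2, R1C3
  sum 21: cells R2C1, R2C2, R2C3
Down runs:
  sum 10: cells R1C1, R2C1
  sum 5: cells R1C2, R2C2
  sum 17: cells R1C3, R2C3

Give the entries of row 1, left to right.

2 1 8

17 in 2 cells must be {8,9}.
The 11 across and the 17 down share only 8, so R1C3 = 8.
The 21 across and the 5 down share only 4, so R2C2 = 4.
R2C3 = 17 − 8 = 9 completes the 17 down.
R1C2 = 5 − 4 = 1 completes the 5 down.
R2C1 = 21 − 13 = 8 completes the 21 across.
R1C1 = 11 − 9 = 2 completes the 11 across.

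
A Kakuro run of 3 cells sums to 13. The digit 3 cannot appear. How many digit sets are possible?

3 distinct digits from 1–9 sum between 6 and 24.
Dropping sets that contain 3.
Enumerating: {1,4,8}, {1,5,7}, {2,4,7}, {2,5,6}.

4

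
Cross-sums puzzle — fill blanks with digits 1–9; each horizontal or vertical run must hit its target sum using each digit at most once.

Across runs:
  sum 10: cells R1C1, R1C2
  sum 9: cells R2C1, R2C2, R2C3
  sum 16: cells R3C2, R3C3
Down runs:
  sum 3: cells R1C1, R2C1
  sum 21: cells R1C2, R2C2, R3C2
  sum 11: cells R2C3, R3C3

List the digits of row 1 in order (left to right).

2, 8

16 in 2 cells must be {7,9}; 3 in 2 cells must be {1,2}.
Nothing is forced directly, so branch on R3C2, whose candidates are 7 or 9. If R3C2 = 9: that forces R3C3 = 7, R2C3 = 4, R2C1 = 2, after which R2C2 would have to be in {3} for the 9 across but in {4,5,7,8} for the 21 down — contradiction. So R3C2 = 7.
R3C3 = 16 − 7 = 9 completes the 16 across.
R2C3 = 11 − 9 = 2 completes the 11 down.
R2C1 = 1: the only remaining digit allowed by both the 9 across and the 3 down.
R2C2 = 9 − 3 = 6 completes the 9 across.
R1C1 = 3 − 1 = 2 completes the 3 down.
R1C2 = 10 − 2 = 8 completes the 10 across.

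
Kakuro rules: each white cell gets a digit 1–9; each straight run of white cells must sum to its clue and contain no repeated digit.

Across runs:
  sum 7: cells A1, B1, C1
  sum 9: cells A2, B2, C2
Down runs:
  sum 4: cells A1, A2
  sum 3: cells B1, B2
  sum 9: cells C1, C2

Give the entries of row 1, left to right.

7 in 3 cells must be {1,2,4}; 4 in 2 cells must be {1,3}; 3 in 2 cells must be {1,2}.
The 7 across and the 4 down share only 1, so A1 = 1.
Given what's placed, B1 must be 2 to fit the 7 across and 3 down.
C1 = 7 − 3 = 4 completes the 7 across.
A2 = 4 − 1 = 3 completes the 4 down.
B2 = 3 − 2 = 1 completes the 3 down.
C2 = 9 − 4 = 5 completes the 9 across.

1, 2, 4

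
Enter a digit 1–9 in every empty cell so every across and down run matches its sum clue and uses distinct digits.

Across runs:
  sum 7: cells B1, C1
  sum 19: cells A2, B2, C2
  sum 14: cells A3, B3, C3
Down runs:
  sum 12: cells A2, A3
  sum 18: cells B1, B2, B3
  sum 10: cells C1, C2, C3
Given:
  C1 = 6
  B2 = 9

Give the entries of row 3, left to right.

5 8 1

B1 = 7 − 6 = 1 completes the 7 across.
Given what's placed, C2 must be 3 to fit the 19 across and 10 down.
B3 = 18 − 10 = 8 completes the 18 down.
C3 = 10 − 9 = 1 completes the 10 down.
A2 = 19 − 12 = 7 completes the 19 across.
A3 = 14 − 9 = 5 completes the 14 across.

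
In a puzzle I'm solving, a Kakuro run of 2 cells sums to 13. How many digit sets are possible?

2 distinct digits from 1–9 sum between 3 and 17.
Enumerating: {4,9}, {5,8}, {6,7}.

3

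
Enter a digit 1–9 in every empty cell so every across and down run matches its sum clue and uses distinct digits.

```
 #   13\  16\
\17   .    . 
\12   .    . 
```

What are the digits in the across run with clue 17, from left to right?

17 in 2 cells must be {8,9}; 16 in 2 cells must be {7,9}.
The 17 across and the 16 down share only 9, so R1C2 = 9.
R2C2 = 16 − 9 = 7 completes the 16 down.
R1C1 = 17 − 9 = 8 completes the 17 across.
R2C1 = 12 − 7 = 5 completes the 12 across.

8, 9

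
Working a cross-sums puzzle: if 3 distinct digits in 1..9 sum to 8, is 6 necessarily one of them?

No

Counterexample: {1,2,5} sums to 8 without using 6.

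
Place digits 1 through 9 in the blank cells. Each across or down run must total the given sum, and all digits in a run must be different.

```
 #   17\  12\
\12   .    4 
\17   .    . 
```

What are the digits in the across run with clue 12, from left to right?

17 in 2 cells must be {8,9}.
R1C1 = 12 − 4 = 8 completes the 12 across.
R2C1 = 17 − 8 = 9 completes the 17 down.
R2C2 = 17 − 9 = 8 completes the 17 across.

8 4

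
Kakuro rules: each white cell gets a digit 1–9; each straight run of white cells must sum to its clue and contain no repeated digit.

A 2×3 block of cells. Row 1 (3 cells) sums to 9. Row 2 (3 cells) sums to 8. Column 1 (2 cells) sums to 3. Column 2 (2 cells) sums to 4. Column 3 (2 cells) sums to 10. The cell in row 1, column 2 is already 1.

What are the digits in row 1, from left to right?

2 1 6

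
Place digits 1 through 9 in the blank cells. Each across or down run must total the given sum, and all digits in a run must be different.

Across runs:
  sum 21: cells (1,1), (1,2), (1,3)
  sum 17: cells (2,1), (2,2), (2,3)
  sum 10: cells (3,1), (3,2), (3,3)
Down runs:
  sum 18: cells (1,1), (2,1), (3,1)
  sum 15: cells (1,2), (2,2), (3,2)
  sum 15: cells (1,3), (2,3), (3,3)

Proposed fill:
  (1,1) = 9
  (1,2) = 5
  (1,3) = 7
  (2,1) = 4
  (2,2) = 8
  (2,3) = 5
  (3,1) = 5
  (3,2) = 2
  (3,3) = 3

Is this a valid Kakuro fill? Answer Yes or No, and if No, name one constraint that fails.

Across: 9+5+7=21; 4+8+5=17; 5+2+3=10. Down: 9+4+5=18; 5+8+2=15; 7+5+3=15. No digit repeats within any run.

Yes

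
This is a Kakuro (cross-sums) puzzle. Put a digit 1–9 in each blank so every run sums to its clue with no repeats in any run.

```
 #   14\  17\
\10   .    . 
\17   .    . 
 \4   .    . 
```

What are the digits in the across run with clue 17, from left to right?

9 8

17 in 2 cells must be {8,9}; 4 in 2 cells must be {1,3}.
Nothing is forced directly, so branch on R3C1, whose candidates are 1 or 3. If R3C1 = 3: that forces R2C1 = 9, R2C2 = 8, after which R3C2 would have to be in {1} for the 4 across but in {2,3,4,5,6,7} for the 17 down — contradiction. So R3C1 = 1.
R3C2 = 4 − 1 = 3 completes the 4 across.
Nothing is forced directly, so branch on R2C1, whose candidates are 8 or 9. If R2C1 = 8: then R1C1 would have to be in {1,2,3,4,6,7,8,9} for the 10 across but in {5} for the 14 down — contradiction. So R2C1 = 9.
R1C1 = 14 − 10 = 4 completes the 14 down.
R1C2 = 10 − 4 = 6 completes the 10 across.
R2C2 = 17 − 9 = 8 completes the 17 across.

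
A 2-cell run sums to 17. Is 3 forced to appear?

No

The only way to make 17 from 2 distinct digits is {8,9}, which does not contain 3.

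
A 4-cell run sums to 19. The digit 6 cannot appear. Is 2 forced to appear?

Counterexample: {1,3,7,8} sums to 19 under that restriction without using 2.

No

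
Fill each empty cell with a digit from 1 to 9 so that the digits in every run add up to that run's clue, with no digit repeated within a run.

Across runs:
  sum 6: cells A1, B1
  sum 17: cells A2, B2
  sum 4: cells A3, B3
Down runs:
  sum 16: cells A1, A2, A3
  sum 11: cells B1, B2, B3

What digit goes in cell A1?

4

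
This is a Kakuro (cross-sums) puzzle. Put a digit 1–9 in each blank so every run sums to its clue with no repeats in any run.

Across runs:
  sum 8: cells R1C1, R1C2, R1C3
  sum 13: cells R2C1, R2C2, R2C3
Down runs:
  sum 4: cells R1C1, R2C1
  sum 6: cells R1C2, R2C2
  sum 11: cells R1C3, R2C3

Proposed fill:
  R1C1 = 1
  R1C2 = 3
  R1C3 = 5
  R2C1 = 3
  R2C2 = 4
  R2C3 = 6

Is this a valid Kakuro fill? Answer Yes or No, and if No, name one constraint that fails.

No — the across run R1C1–R1C3 sums to 9, not 8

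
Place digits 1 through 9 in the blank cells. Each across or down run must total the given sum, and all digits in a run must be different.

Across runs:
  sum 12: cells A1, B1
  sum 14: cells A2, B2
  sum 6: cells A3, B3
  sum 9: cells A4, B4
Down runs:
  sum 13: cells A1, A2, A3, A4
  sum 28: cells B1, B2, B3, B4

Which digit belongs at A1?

4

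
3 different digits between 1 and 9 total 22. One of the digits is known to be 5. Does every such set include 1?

No

The only way to make 22 from 3 distinct digits under that restriction is {5,8,9}, which does not contain 1.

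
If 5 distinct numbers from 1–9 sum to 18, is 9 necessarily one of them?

Counterexample: {1,2,3,4,8} sums to 18 without using 9.

No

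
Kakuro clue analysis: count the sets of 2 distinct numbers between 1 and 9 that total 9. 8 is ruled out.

3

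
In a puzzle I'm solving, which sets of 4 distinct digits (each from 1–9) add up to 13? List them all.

{1,2,3,7}; {1,2,4,6}; {1,3,4,5}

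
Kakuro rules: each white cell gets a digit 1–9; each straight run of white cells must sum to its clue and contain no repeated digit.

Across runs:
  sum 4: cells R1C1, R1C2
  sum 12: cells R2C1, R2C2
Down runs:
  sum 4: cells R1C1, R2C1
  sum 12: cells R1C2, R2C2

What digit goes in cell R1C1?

4 in 2 cells must be {1,3}.
The 4 across and the 12 down share only 3, so R1C2 = 3.
The 12 across and the 4 down share only 3, so R2C1 = 3.
R2C2 = 12 − 3 = 9 completes the 12 across.
R1C1 = 4 − 3 = 1 completes the 4 across.

1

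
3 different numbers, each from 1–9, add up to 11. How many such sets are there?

3 distinct digits from 1–9 sum between 6 and 24.
Enumerating: {1,2,8}, {1,3,7}, {1,4,6}, {2,3,6}, {2,4,5}.

5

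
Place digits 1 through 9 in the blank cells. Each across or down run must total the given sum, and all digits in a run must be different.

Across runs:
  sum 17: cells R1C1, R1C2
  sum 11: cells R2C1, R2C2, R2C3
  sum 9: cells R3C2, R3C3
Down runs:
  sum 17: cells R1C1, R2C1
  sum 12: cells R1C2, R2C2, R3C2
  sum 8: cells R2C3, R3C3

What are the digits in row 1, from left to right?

17 in 2 cells must be {8,9}.
The 11 across and the 17 down share only 8, so R2C1 = 8.
R1C1 = 17 − 8 = 9 completes the 17 down.
R1C2 = 17 − 9 = 8 completes the 17 across.
R2C2 = 1: the only remaining digit allowed by both the 11 across and the 12 down.
R2C3 = 11 − 9 = 2 completes the 11 across.
R3C2 = 12 − 9 = 3 completes the 12 down.
R3C3 = 9 − 3 = 6 completes the 9 across.

9 8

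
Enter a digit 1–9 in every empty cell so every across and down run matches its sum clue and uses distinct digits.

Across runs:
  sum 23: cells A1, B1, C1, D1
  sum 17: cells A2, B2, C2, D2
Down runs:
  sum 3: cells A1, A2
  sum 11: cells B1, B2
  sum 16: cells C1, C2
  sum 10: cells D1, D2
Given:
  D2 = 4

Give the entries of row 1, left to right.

2 8 7 6

3 in 2 cells must be {1,2}; 16 in 2 cells must be {7,9}.
D1 = 10 − 4 = 6 completes the 10 down.
Nothing is forced directly, so branch on A1, whose candidates are 1 or 2. If A1 = 1: that forces A2 = 2, after which C2 would have to be in {3,5,6,8} for the 17 across but in {7,9} for the 16 down — contradiction. So A1 = 2.
Given what's placed, C1 must be 7 to fit the 23 across and 16 down.
A2 = 3 − 2 = 1 completes the 3 down.
C2 = 16 − 7 = 9 completes the 16 down.
B1 = 23 − 15 = 8 completes the 23 across.
B2 = 17 − 14 = 3 completes the 17 across.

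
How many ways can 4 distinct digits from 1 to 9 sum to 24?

4 distinct digits from 1–9 sum between 10 and 30.

8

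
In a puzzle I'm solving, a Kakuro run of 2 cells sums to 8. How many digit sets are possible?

3

2 distinct digits from 1–9 sum between 3 and 17.
Enumerating: {1,7}, {2,6}, {3,5}.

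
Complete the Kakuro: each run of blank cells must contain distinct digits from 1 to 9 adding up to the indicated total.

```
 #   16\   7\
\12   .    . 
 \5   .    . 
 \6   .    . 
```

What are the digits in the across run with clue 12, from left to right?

8 4

7 in 3 cells must be {1,2,4}.
The 12 across and the 7 down share only 4, so R1C2 = 4.
R1C1 = 12 − 4 = 8 completes the 12 across.
Nothing is forced directly, so branch on R2C2, whose candidates are 1 or 2. If R2C2 = 1: then R2C1 would have to be in {4} for the 5 across but in {1,2,3,5,6,7} for the 16 down — contradiction. So R2C2 = 2.
R2C1 = 5 − 2 = 3 completes the 5 across.
R3C1 = 16 − 11 = 5 completes the 16 down.
R3C2 = 6 − 5 = 1 completes the 6 across.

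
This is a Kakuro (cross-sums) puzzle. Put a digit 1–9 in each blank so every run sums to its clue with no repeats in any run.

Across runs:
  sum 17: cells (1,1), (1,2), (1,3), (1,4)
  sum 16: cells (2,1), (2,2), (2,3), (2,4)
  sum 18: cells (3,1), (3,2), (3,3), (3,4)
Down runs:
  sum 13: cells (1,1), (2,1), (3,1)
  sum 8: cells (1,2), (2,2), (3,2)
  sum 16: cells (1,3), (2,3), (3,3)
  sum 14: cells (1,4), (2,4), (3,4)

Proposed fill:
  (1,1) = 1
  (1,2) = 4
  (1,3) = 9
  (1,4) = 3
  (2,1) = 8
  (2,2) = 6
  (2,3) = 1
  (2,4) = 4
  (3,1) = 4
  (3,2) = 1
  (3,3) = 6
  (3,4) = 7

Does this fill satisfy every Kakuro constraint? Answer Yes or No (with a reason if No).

No — the across run (2,1)–(2,4) sums to 19, not 16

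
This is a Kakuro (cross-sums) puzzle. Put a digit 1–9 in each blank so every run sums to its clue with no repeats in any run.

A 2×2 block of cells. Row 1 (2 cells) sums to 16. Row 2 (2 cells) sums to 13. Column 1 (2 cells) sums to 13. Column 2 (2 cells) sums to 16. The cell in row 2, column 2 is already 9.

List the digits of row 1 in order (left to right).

9, 7

16 in 2 cells must be {7,9}.
(1,2) = 16 − 9 = 7 completes the 16 down.
(2,1) = 13 − 9 = 4 completes the 13 across.
(1,1) = 16 − 7 = 9 completes the 16 across.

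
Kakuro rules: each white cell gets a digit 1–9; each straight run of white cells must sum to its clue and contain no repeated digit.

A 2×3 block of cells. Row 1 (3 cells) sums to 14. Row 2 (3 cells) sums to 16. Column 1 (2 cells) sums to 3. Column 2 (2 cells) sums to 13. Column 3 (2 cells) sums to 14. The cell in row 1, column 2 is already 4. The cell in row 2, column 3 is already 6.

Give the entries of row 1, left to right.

3 in 2 cells must be {1,2}.
(1,3) = 14 − 6 = 8 completes the 14 down.
(2,2) = 13 − 4 = 9 completes the 13 down.
(1,1) = 14 − 12 = 2 completes the 14 across.
(2,1) = 16 − 15 = 1 completes the 16 across.

2 4 8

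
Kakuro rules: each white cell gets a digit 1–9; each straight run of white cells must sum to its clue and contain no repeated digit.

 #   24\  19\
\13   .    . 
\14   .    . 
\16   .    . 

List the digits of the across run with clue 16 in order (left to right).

16 in 2 cells must be {7,9}; 24 in 3 cells must be {7,8,9}.
Nothing is forced directly, so branch on R2C1, whose candidates are 8 or 9. If R2C1 = 9: that forces R2C2 = 5, R3C1 = 7, after which R3C2 would have to be in {9} for the 16 across but in {6,8} for the 19 down — contradiction. So R2C1 = 8.
R2C2 = 14 − 8 = 6 completes the 14 across.
Given what's placed, R3C2 must be 9 to fit the 16 across and 19 down.
R1C2 = 19 − 15 = 4 completes the 19 down.
R3C1 = 16 − 9 = 7 completes the 16 across.
R1C1 = 13 − 4 = 9 completes the 13 across.

7, 9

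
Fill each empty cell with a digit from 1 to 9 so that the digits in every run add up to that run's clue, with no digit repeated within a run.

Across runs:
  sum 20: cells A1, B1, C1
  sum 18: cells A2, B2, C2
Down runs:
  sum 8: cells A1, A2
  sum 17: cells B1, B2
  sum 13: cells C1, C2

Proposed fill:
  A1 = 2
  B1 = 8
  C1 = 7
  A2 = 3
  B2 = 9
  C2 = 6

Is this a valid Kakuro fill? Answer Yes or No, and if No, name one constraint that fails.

No — the down run A1–A2 sums to 5, not 8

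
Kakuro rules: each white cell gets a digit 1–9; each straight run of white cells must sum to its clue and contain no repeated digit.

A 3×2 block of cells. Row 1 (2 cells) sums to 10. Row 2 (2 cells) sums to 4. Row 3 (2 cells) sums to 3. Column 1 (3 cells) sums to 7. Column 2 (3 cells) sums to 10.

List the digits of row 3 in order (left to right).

2 1

4 in 2 cells must be {1,3}; 3 in 2 cells must be {1,2}; 7 in 3 cells must be {1,2,4}.
The 4 across and the 7 down share only 1, so (2,1) = 1.
(2,2) = 4 − 1 = 3 completes the 4 across.
Given what's placed, (3,1) must be 2 to fit the 3 across and 7 down.
(3,2) = 3 − 2 = 1 completes the 3 across.
(1,1) = 7 − 3 = 4 completes the 7 down.
(1,2) = 10 − 4 = 6 completes the 10 across.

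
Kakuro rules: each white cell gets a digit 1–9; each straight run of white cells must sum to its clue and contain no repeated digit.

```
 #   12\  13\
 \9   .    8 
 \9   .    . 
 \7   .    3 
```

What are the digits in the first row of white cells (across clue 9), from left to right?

1, 8

R1C1 = 9 − 8 = 1 completes the 9 across.
R2C2 = 13 − 11 = 2 completes the 13 down.
R3C1 = 7 − 3 = 4 completes the 7 across.
R2C1 = 9 − 2 = 7 completes the 9 across.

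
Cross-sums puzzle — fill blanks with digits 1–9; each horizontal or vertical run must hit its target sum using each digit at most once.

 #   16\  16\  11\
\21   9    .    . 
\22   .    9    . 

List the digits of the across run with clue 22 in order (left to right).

7 9 6

16 in 2 cells must be {7,9}.
R1C2 = 16 − 9 = 7 completes the 16 down.
R1C3 = 21 − 16 = 5 completes the 21 across.
R2C1 = 16 − 9 = 7 completes the 16 down.
R2C3 = 22 − 16 = 6 completes the 22 across.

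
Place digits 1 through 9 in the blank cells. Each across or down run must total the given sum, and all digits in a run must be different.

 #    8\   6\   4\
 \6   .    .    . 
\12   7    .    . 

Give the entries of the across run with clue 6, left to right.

1 2 3

6 in 3 cells must be {1,2,3}; 4 in 2 cells must be {1,3}.
R1C1 = 8 − 7 = 1 completes the 8 down.
Given what's placed, R1C2 must be 2 to fit the 6 across and 6 down.
R1C3 = 6 − 3 = 3 completes the 6 across.
R2C2 = 6 − 2 = 4 completes the 6 down.
R2C3 = 12 − 11 = 1 completes the 12 across.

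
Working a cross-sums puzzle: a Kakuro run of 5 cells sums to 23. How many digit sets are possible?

11

5 distinct digits from 1–9 sum between 15 and 35.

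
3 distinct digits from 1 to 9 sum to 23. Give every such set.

{6,8,9}

3 distinct digits from 1–9 sum between 6 and 24.
Only one set works: {6,8,9}.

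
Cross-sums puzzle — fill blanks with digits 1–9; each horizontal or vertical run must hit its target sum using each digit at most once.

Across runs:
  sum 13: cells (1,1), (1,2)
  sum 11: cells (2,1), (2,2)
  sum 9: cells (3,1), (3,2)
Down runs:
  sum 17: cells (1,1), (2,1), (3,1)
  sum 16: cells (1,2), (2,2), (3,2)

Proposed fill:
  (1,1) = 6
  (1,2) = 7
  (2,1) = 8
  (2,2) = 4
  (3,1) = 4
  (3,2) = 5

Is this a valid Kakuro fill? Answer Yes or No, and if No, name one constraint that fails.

No — the across run (2,1)–(2,2) sums to 12, not 11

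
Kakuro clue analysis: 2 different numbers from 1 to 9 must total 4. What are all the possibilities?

2 distinct digits from 1–9 sum between 3 and 17.
Only one set works: {1,3}.

{1,3}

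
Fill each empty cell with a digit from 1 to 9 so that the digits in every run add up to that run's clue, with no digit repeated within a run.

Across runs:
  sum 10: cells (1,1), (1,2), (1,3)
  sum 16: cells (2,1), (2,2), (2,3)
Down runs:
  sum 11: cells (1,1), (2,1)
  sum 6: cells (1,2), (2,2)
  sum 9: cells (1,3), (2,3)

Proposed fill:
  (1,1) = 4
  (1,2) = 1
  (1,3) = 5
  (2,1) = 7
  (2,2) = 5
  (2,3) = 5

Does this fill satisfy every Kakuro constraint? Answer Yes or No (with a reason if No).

No — the down run (1,3)–(2,3) sums to 10, not 9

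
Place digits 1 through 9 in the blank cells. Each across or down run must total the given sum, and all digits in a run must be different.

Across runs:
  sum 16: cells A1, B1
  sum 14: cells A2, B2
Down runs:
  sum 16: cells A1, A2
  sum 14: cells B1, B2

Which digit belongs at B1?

16 in 2 cells must be {7,9}.
The 16 across and the 14 down share only 9, so B1 = 9.
The 14 across and the 16 down share only 9, so A2 = 9.
B2 = 14 − 9 = 5 completes the 14 across.
A1 = 16 − 9 = 7 completes the 16 across.

9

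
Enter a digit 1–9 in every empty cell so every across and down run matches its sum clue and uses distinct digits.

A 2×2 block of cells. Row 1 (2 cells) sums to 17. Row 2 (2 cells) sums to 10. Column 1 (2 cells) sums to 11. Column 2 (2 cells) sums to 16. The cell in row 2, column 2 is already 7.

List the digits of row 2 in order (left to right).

3 7

17 in 2 cells must be {8,9}; 16 in 2 cells must be {7,9}.
(1,2) = 16 − 7 = 9 completes the 16 down.
(2,1) = 10 − 7 = 3 completes the 10 across.
(1,1) = 17 − 9 = 8 completes the 17 across.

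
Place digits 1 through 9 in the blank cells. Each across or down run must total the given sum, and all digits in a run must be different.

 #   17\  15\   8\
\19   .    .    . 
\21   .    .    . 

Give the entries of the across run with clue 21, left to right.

8, 7, 6

17 in 2 cells must be {8,9}.
Nothing is forced directly, so branch on R2C3, whose candidates are 5 or 6 or 7. If R2C3 = 5: that forces R1C3 = 3, R2C1 = 9, R2C2 = 7, after which R1C1 would have to be in {7,9} for the 19 across but in {8} for the 17 down — contradiction. If R2C3 = 7: then R1C3 would have to be in {2,3,4,5,6,7,8,9} for the 19 across but in {1} for the 8 down — contradiction. So R2C3 = 6.
R1C3 = 8 − 6 = 2 completes the 8 down.
Given what's placed, R2C1 must be 8 to fit the 21 across and 17 down.
R2C2 = 21 − 14 = 7 completes the 21 across.
R1C1 = 17 − 8 = 9 completes the 17 down.
R1C2 = 19 − 11 = 8 completes the 19 across.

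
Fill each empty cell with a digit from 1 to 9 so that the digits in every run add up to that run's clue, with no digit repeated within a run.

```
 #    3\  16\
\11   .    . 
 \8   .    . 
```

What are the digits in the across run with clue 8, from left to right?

3 in 2 cells must be {1,2}; 16 in 2 cells must be {7,9}.
The 11 across and the 3 down share only 2, so R1C1 = 2.
R1C2 = 11 − 2 = 9 completes the 11 across.
R2C1 = 3 − 2 = 1 completes the 3 down.
R2C2 = 8 − 1 = 7 completes the 8 across.

1 7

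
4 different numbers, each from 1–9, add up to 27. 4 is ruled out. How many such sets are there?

4 distinct digits from 1–9 sum between 10 and 30.
Dropping sets that contain 4.
Enumerating: {3,7,8,9}, {5,6,7,9}.

2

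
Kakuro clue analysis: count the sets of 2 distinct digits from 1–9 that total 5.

2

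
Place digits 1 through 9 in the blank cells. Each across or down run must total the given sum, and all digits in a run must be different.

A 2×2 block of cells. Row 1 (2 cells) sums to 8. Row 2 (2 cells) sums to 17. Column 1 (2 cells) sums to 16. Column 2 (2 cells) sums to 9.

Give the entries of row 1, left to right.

7, 1

17 in 2 cells must be {8,9}; 16 in 2 cells must be {7,9}.
The 8 across and the 16 down share only 7, so (1,1) = 7.
(1,2) = 8 − 7 = 1 completes the 8 across.
(2,1) = 16 − 7 = 9 completes the 16 down.
(2,2) = 17 − 9 = 8 completes the 17 across.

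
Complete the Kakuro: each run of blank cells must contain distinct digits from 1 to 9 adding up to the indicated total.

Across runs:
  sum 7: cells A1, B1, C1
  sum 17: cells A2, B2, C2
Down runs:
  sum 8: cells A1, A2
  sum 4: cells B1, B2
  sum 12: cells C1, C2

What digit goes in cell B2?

3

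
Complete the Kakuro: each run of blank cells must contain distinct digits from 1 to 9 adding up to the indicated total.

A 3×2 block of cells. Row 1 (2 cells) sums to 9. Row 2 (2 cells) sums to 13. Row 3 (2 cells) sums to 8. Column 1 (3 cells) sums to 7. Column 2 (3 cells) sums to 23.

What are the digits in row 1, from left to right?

7 in 3 cells must be {1,2,4}; 23 in 3 cells must be {6,8,9}.
The 13 across and the 7 down share only 4, so (2,1) = 4.
(2,2) = 13 − 4 = 9 completes the 13 across.
Given what's placed, (3,2) must be 6 to fit the 8 across and 23 down.
(1,2) = 23 − 15 = 8 completes the 23 down.
(3,1) = 8 − 6 = 2 completes the 8 across.
(1,1) = 9 − 8 = 1 completes the 9 across.

1 8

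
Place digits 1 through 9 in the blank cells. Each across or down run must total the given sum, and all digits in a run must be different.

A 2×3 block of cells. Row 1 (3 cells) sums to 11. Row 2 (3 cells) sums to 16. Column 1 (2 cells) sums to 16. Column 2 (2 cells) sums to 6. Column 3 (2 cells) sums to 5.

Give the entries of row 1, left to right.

7 1 3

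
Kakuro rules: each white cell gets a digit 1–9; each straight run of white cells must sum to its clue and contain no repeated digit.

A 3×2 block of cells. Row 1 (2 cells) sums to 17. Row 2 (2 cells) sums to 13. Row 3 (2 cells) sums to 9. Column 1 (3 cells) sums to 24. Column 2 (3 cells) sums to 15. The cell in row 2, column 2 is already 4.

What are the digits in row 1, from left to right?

17 in 2 cells must be {8,9}; 24 in 3 cells must be {7,8,9}.
(2,1) = 13 − 4 = 9 completes the 13 across.
Given what's placed, (1,1) must be 8 to fit the 17 across and 24 down.
(1,2) = 17 − 8 = 9 completes the 17 across.
(3,1) = 24 − 17 = 7 completes the 24 down.
(3,2) = 9 − 7 = 2 completes the 9 across.

8 9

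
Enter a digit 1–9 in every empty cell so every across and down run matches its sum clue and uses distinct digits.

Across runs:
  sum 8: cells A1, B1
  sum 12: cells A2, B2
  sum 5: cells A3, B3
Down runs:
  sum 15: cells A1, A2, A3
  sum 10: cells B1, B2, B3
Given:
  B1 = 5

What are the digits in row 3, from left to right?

4, 1

A1 = 8 − 5 = 3 completes the 8 across.
Given what's placed, A3 must be 4 to fit the 5 across and 15 down.
B3 = 5 − 4 = 1 completes the 5 across.
A2 = 15 − 7 = 8 completes the 15 down.
B2 = 12 − 8 = 4 completes the 12 across.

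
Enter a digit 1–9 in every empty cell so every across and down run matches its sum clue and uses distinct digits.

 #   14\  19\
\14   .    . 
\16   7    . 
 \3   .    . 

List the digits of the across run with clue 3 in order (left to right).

16 in 2 cells must be {7,9}; 3 in 2 cells must be {1,2}.
R2C2 = 16 − 7 = 9 completes the 16 across.
Given what's placed, R3C2 must be 2 to fit the 3 across and 19 down.
R1C2 = 19 − 11 = 8 completes the 19 down.
R3C1 = 3 − 2 = 1 completes the 3 across.
R1C1 = 14 − 8 = 6 completes the 14 across.

1, 2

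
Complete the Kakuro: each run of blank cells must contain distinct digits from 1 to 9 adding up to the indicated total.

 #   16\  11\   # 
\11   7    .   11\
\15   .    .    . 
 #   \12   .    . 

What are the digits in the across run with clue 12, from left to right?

16 in 2 cells must be {7,9}.
R1C2 = 11 − 7 = 4 completes the 11 across.
R2C1 = 16 − 7 = 9 completes the 16 down.
R3C2 = 5: the only remaining digit allowed by both the 12 across and the 11 down.
R3C3 = 12 − 5 = 7 completes the 12 across.
R2C2 = 11 − 9 = 2 completes the 11 down.
R2C3 = 15 − 11 = 4 completes the 15 across.

5, 7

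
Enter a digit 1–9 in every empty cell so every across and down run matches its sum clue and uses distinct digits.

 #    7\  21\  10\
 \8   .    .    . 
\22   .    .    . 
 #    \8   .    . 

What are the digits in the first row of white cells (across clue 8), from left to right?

Nothing is forced directly, so branch on R1C2, whose candidates are 4 or 5. If R1C2 = 4: then R3C2 would have to be in {1,2,3,5,6,7} for the 8 across but in {8,9} for the 21 down — contradiction. So R1C2 = 5.
Given what's placed, R3C2 must be 7 to fit the 8 across and 21 down.
R3C3 = 8 − 7 = 1 completes the 8 across.
R1C3 = 2: the only remaining digit allowed by both the 8 across and the 10 down.
R2C2 = 21 − 12 = 9 completes the 21 down.
R2C3 = 10 − 3 = 7 completes the 10 down.
R1C1 = 8 − 7 = 1 completes the 8 across.
R2C1 = 22 − 16 = 6 completes the 22 across.

1, 5, 2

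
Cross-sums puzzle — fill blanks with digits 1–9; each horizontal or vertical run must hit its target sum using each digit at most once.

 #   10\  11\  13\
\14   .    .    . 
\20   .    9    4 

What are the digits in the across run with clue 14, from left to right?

3, 2, 9

R1C2 = 11 − 9 = 2 completes the 11 down.
R1C3 = 13 − 4 = 9 completes the 13 down.
R2C1 = 20 − 13 = 7 completes the 20 across.
R1C1 = 14 − 11 = 3 completes the 14 across.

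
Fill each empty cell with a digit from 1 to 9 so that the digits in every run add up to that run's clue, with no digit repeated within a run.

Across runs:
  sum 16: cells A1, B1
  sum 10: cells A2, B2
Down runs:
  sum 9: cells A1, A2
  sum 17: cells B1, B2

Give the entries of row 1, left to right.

7 9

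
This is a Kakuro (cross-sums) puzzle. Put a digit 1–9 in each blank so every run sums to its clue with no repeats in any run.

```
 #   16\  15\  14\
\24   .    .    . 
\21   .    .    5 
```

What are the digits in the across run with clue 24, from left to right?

7 8 9

24 in 3 cells must be {7,8,9}; 16 in 2 cells must be {7,9}.
R1C3 = 14 − 5 = 9 completes the 14 down.
R1C1 = 7: the only remaining digit allowed by both the 24 across and the 16 down.
R1C2 = 24 − 16 = 8 completes the 24 across.
R2C1 = 16 − 7 = 9 completes the 16 down.
R2C2 = 21 − 14 = 7 completes the 21 across.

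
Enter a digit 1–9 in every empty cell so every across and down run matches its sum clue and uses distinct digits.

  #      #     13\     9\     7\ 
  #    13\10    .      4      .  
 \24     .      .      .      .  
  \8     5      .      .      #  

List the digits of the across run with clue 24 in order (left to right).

8 7 3 6

R2C1 = 13 − 5 = 8 completes the 13 down.
Given what's placed, R3C3 must be 2 to fit the 8 across and 9 down.
R2C3 = 9 − 6 = 3 completes the 9 down.
R3C2 = 8 − 7 = 1 completes the 8 across.
Given what's placed, R1C2 must be 5 to fit the 10 across and 13 down.
R1C4 = 10 − 9 = 1 completes the 10 across.
R2C2 = 13 − 6 = 7 completes the 13 down.
R2C4 = 24 − 18 = 6 completes the 24 across.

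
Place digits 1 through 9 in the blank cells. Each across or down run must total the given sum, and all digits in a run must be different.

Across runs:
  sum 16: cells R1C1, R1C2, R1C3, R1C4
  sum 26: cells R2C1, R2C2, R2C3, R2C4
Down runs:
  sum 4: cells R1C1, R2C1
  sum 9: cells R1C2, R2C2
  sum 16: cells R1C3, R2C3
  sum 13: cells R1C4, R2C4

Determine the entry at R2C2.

6

4 in 2 cells must be {1,3}; 16 in 2 cells must be {7,9}.
Only 3 fits R2C1 under both its across sum 26 and down sum 4.
Given what's placed, R2C3 must be 9 to fit the 26 across and 16 down.
R1C1 = 4 − 3 = 1 completes the 4 down.
R1C3 = 16 − 9 = 7 completes the 16 down.
No cell is forced outright now. R2C2 can only be 6 or 8 (the digits allowed by both its 26 across and its 9 down). If R2C2 = 8: then R1C2 would have to be in {2,3,5,6} for the 16 across but in {1} for the 9 down — contradiction. So R2C2 = 6.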